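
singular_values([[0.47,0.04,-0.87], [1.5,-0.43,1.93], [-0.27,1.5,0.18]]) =[2.54, 1.53, 0.85]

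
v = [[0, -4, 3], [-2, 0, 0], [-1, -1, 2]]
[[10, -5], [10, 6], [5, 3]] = v@[[-5, -3], [-4, 2], [-2, 1]]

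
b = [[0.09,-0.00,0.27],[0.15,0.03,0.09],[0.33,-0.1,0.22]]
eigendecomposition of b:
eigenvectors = [[-0.58, -0.71, -0.3], [-0.38, 0.24, -0.95], [-0.72, 0.67, 0.02]]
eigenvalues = [0.43, -0.16, 0.08]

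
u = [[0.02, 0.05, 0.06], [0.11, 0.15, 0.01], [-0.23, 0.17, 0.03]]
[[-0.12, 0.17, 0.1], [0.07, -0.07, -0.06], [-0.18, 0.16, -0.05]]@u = [[-0.01, 0.04, -0.0], [0.01, -0.02, 0.0], [0.03, 0.01, -0.01]]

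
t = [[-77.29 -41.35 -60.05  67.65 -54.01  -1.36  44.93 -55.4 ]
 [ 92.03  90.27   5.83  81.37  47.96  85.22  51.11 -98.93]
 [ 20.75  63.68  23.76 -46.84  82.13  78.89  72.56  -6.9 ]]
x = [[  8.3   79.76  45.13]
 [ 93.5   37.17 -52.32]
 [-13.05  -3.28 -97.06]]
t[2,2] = 23.76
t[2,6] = 72.56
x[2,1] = -3.28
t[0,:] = [-77.29, -41.35, -60.05, 67.65, -54.01, -1.36, 44.93, -55.4]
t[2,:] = [20.75, 63.68, 23.76, -46.84, 82.13, 78.89, 72.56, -6.9]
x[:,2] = [45.13, -52.32, -97.06]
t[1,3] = 81.37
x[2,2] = -97.06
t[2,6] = 72.56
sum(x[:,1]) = 113.65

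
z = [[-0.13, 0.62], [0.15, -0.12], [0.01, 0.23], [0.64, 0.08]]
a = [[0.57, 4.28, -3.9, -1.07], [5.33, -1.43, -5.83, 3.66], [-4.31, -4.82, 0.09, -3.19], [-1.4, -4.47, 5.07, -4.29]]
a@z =[[-0.16, -1.14], [1.38, 2.43], [-2.20, -2.33], [-3.18, 0.49]]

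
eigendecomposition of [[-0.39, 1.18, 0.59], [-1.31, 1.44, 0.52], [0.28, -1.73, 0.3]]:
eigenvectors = [[-0.28-0.43j,  (-0.28+0.43j),  (-0.27+0j)], [(-0.04-0.54j),  -0.04+0.54j,  (0.21+0j)], [(0.66+0j),  (0.66-0j),  (-0.94+0j)]]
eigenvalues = [(0.29+1.23j), (0.29-1.23j), (0.77+0j)]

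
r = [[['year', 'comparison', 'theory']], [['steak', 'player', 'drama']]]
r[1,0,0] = 'steak'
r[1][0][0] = 'steak'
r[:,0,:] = [['year', 'comparison', 'theory'], ['steak', 'player', 'drama']]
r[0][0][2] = 'theory'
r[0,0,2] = 'theory'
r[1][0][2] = 'drama'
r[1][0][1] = 'player'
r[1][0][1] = 'player'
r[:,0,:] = [['year', 'comparison', 'theory'], ['steak', 'player', 'drama']]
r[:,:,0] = [['year'], ['steak']]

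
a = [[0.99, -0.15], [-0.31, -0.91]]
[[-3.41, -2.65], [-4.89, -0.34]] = a@[[-2.50, -2.49],[6.22, 1.22]]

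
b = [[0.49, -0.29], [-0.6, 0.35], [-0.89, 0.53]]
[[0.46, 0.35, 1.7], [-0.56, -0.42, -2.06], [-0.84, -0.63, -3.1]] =b@ [[0.52, 0.19, 1.56],[-0.71, -0.87, -3.22]]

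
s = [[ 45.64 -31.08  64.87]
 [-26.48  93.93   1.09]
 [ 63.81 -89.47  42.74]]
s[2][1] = -89.47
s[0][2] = 64.87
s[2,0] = 63.81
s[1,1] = 93.93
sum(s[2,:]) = 17.080000000000005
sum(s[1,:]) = 68.54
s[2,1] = -89.47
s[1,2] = 1.09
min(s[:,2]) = 1.09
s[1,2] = 1.09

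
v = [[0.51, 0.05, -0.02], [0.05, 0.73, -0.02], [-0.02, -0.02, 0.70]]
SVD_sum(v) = [[0.04, 0.14, -0.07], [0.14, 0.58, -0.28], [-0.07, -0.28, 0.13]] + [[0.00, 0.01, 0.01], [0.01, 0.13, 0.27], [0.01, 0.27, 0.56]] + [[0.47, -0.1, 0.04], [-0.10, 0.02, -0.01], [0.04, -0.01, 0.0]]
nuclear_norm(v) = 1.94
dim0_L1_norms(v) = [0.58, 0.8, 0.74]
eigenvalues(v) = [0.5, 0.75, 0.69]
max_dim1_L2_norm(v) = 0.73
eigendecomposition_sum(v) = [[0.47, -0.10, 0.04], [-0.1, 0.02, -0.01], [0.04, -0.01, 0.0]] + [[0.04, 0.14, -0.07], [0.14, 0.58, -0.28], [-0.07, -0.28, 0.13]] + [[0.0, 0.01, 0.01], [0.01, 0.13, 0.27], [0.01, 0.27, 0.56]]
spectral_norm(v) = 0.75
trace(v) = 1.94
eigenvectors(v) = [[-0.98, 0.22, 0.02], [0.2, 0.88, 0.43], [-0.08, -0.42, 0.9]]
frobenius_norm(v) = 1.14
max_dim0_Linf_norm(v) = 0.73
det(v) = 0.26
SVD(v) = [[-0.22,0.02,-0.98],[-0.88,0.43,0.20],[0.42,0.9,-0.08]] @ diag([0.7519206456712226, 0.6900841109495625, 0.49799524337921464]) @ [[-0.22, -0.88, 0.42],  [0.02, 0.43, 0.90],  [-0.98, 0.20, -0.08]]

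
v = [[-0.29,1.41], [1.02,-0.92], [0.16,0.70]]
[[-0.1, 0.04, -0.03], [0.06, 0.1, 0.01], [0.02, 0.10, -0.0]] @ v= [[0.06, -0.20],[0.09, -0.0],[0.1, -0.06]]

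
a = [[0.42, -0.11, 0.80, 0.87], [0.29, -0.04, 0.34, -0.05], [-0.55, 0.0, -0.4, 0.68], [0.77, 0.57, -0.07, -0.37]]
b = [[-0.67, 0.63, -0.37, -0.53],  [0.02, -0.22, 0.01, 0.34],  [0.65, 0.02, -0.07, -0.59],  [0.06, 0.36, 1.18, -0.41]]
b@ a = [[-0.3, -0.25, -0.14, -0.67], [0.20, 0.2, -0.09, -0.09], [-0.14, -0.41, 0.60, 0.74], [-0.84, -0.25, -0.27, 0.99]]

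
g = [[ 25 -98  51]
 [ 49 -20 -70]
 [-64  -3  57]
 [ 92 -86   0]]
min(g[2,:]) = -64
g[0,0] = 25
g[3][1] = -86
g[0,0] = 25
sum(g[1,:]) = -41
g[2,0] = -64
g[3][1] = -86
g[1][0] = 49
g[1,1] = -20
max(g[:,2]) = 57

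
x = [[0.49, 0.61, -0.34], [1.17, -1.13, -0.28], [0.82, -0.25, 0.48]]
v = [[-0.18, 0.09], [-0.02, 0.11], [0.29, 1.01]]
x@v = [[-0.20, -0.23],[-0.27, -0.3],[-0.00, 0.53]]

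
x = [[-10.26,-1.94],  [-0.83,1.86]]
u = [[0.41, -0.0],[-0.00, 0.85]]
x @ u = [[-4.21, -1.65],[-0.34, 1.58]]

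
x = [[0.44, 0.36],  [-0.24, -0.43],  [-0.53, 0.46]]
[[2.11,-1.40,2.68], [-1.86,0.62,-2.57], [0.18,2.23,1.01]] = x@ [[2.30, -3.67, 2.21], [3.04, 0.61, 4.74]]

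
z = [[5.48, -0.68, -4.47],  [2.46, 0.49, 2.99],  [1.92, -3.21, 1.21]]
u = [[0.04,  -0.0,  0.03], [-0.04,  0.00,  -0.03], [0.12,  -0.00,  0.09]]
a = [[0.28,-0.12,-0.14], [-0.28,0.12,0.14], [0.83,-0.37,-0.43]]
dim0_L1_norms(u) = [0.2, 0.0, 0.15]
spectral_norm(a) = 1.11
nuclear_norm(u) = 0.17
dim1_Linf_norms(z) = [5.48, 2.99, 3.21]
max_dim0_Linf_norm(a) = 0.83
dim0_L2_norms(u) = [0.13, 0.0, 0.1]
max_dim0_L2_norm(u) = 0.13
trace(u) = 0.13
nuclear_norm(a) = 1.12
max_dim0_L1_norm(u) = 0.2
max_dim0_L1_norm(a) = 1.39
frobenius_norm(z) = 9.01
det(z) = 93.47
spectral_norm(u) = 0.17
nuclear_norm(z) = 14.63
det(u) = 0.00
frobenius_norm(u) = 0.17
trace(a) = -0.03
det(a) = 0.00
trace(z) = 7.18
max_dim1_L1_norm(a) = 1.63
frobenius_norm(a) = 1.11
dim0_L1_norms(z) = [9.86, 4.38, 8.67]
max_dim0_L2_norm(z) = 6.31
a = u @ z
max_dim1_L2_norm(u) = 0.15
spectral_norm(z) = 7.21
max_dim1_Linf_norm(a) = 0.83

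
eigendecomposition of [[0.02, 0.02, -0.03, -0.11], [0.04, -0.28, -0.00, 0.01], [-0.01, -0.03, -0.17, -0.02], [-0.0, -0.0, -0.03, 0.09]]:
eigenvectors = [[0.03, -0.2, -0.99, -0.85], [-0.96, -0.09, -0.13, -0.08], [-0.26, -0.97, 0.07, 0.0], [-0.02, -0.11, 0.03, 0.52]]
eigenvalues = [-0.28, -0.18, 0.03, 0.09]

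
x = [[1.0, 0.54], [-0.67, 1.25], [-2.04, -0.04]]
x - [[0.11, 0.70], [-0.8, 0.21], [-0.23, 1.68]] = [[0.89, -0.16], [0.13, 1.04], [-1.81, -1.72]]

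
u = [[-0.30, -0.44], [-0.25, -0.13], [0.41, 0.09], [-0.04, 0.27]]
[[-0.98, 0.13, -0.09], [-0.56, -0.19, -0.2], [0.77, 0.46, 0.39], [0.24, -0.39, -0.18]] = u @ [[1.64, 1.39, 1.06], [1.12, -1.24, -0.51]]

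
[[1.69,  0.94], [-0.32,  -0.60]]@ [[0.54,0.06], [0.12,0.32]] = [[1.03, 0.4], [-0.24, -0.21]]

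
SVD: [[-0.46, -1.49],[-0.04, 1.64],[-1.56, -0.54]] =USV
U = [[0.64,  -0.14], [-0.61,  0.51], [0.47,  0.85]]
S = [2.42, 1.41]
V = [[-0.41,-0.91], [-0.91,0.41]]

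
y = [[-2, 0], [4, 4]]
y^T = [[-2, 4], [0, 4]]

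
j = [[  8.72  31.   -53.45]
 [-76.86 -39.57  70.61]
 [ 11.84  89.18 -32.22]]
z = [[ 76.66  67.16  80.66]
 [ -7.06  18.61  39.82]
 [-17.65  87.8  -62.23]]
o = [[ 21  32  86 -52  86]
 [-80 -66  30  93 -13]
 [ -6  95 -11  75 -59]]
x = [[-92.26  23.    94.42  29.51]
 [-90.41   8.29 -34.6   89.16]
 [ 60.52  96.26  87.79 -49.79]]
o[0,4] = 86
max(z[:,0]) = 76.66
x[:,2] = [94.42, -34.6, 87.79]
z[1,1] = 18.61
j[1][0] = -76.86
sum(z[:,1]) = 173.57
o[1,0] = -80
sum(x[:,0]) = -122.15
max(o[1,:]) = 93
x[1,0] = -90.41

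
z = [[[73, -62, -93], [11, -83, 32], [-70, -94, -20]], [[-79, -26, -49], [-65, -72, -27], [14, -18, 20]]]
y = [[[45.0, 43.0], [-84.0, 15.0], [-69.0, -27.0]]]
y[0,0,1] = 43.0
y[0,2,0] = -69.0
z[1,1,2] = -27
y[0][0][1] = 43.0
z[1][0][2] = -49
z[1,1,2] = -27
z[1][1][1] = -72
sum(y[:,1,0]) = -84.0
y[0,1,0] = -84.0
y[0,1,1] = 15.0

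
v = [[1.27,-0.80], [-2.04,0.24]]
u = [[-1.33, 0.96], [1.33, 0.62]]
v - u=[[2.60, -1.76],  [-3.37, -0.38]]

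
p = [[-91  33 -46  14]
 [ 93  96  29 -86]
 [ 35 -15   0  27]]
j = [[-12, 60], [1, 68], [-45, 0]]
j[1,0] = 1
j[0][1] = 60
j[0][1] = 60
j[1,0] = 1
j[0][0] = -12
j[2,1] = 0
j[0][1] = 60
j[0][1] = 60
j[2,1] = 0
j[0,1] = 60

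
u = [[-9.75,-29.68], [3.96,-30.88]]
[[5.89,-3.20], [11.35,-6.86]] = u @ [[0.37, -0.25], [-0.32, 0.19]]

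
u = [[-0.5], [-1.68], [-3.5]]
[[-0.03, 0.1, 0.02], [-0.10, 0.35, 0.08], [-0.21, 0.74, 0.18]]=u@[[0.06, -0.21, -0.05]]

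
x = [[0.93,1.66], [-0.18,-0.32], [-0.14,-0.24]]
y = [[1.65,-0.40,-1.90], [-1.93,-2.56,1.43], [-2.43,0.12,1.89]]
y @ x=[[1.87, 3.32], [-1.53, -2.73], [-2.55, -4.53]]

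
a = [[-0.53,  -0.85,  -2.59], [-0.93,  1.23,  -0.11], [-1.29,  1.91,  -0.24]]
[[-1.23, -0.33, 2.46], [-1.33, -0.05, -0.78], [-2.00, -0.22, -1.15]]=a@ [[0.70, -0.71, 0.04], [-0.51, -0.54, -0.67], [0.5, 0.45, -0.74]]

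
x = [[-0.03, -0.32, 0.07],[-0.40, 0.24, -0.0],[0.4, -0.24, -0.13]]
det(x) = 0.02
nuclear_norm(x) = 1.07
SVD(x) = [[0.23, 0.97, 0.1], [-0.68, 0.09, 0.73], [0.7, -0.23, 0.68]] @ diag([0.6812864317675535, 0.2977253253593989, 0.08665118884974897]) @ [[0.8,-0.59,-0.11], [-0.53,-0.78,0.33], [-0.28,-0.2,-0.94]]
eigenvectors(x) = [[-0.47,  0.60,  0.22],  [0.69,  0.42,  0.26],  [-0.55,  -0.68,  0.94]]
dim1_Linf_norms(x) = [0.32, 0.4, 0.4]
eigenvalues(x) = [0.52, -0.33, -0.1]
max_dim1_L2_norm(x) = 0.48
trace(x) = 0.08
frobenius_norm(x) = 0.75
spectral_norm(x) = 0.68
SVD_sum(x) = [[0.13,-0.09,-0.02], [-0.37,0.27,0.05], [0.38,-0.28,-0.05]] + [[-0.15, -0.22, 0.10],[-0.01, -0.02, 0.01],[0.04, 0.05, -0.02]] + [[-0.0, -0.0, -0.01],[-0.02, -0.01, -0.06],[-0.02, -0.01, -0.05]]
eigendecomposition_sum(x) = [[0.17,-0.22,0.02], [-0.25,0.32,-0.03], [0.2,-0.25,0.02]] + [[-0.2, -0.08, 0.07], [-0.14, -0.06, 0.05], [0.23, 0.09, -0.08]] + [[-0.01, -0.02, -0.02], [-0.01, -0.02, -0.02], [-0.03, -0.08, -0.07]]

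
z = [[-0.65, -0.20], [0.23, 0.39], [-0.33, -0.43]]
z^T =[[-0.65, 0.23, -0.33], [-0.2, 0.39, -0.43]]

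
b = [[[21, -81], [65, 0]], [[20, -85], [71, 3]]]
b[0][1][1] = 0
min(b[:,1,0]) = 65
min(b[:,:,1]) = -85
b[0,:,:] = [[21, -81], [65, 0]]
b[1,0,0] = 20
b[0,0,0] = 21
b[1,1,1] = 3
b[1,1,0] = 71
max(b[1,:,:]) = 71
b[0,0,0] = 21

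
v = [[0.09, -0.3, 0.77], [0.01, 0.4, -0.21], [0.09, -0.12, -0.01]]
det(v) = -0.03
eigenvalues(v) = [-0.24, 0.22, 0.5]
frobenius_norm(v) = 0.96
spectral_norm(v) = 0.91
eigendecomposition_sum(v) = [[-0.08, 0.02, 0.30], [0.01, -0.00, -0.05], [0.04, -0.01, -0.15]] + [[0.11,  0.28,  0.13],[0.03,  0.07,  0.03],[0.03,  0.07,  0.03]] + [[0.06, -0.59, 0.34], [-0.03, 0.33, -0.19], [0.02, -0.18, 0.10]]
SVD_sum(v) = [[0.08, -0.4, 0.71], [-0.03, 0.19, -0.33], [0.01, -0.03, 0.05]] + [[0.01, 0.10, 0.06], [0.01, 0.21, 0.12], [-0.0, -0.09, -0.05]] + [[0.01, 0.0, -0.00], [0.03, 0.0, -0.0], [0.09, 0.00, -0.01]]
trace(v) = 0.48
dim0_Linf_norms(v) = [0.09, 0.4, 0.77]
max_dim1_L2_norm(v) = 0.83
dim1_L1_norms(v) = [1.16, 0.62, 0.22]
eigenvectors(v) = [[0.89,-0.94,0.84],[-0.16,-0.23,-0.47],[-0.44,-0.25,0.26]]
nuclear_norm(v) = 1.30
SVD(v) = [[0.91,-0.41,-0.1], [-0.42,-0.84,-0.35], [0.06,0.36,-0.93]] @ diag([0.9069541299486347, 0.29315579361766797, 0.09640480712864197]) @ [[0.09, -0.49, 0.87], [-0.04, -0.87, -0.49], [-0.99, -0.01, 0.1]]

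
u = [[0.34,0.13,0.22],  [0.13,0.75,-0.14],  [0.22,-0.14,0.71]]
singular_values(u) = [0.88, 0.74, 0.18]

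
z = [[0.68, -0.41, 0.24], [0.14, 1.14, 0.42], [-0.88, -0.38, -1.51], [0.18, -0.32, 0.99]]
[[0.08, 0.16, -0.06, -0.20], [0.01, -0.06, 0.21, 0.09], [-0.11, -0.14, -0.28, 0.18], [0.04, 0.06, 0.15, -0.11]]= z @ [[0.10, 0.19, -0.09, -0.21], [-0.01, -0.08, 0.12, 0.12], [0.02, 0.0, 0.21, -0.03]]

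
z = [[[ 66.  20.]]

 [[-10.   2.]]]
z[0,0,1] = 20.0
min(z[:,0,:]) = -10.0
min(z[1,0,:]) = -10.0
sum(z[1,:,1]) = 2.0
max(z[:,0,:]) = 66.0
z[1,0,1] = 2.0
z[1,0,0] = -10.0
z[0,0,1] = 20.0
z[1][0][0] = -10.0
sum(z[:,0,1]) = 22.0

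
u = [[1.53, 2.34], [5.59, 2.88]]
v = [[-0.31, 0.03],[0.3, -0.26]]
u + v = [[1.22, 2.37], [5.89, 2.62]]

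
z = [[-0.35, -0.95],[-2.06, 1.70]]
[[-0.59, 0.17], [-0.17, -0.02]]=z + [[-0.24, 1.12], [1.89, -1.72]]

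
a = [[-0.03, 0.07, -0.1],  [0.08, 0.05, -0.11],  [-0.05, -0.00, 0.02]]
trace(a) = 0.04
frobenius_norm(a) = 0.20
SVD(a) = [[0.60,-0.74,-0.30], [0.78,0.46,0.42], [-0.18,-0.49,0.86]] @ diag([0.17806644172289718, 0.08939881974267912, 0.0004397280546224511]) @ [[0.30, 0.45, -0.84], [0.93, -0.32, 0.16], [0.2, 0.83, 0.52]]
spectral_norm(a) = 0.18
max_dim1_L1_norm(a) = 0.24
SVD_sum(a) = [[0.03, 0.05, -0.09], [0.04, 0.06, -0.12], [-0.01, -0.01, 0.03]] + [[-0.06, 0.02, -0.01], [0.04, -0.01, 0.01], [-0.04, 0.01, -0.01]] + [[-0.0, -0.00, -0.00], [0.0, 0.00, 0.00], [0.0, 0.00, 0.00]]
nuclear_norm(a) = 0.27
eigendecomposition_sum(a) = [[0.04, 0.04, -0.07], [0.07, 0.06, -0.12], [-0.02, -0.02, 0.03]] + [[-0.07, 0.03, -0.03], [0.02, -0.01, 0.01], [-0.03, 0.02, -0.01]] + [[-0.0, 0.0, 0.0], [-0.0, 0.0, 0.0], [-0.00, 0.00, 0.0]]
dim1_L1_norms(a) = [0.2, 0.24, 0.07]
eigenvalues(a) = [0.13, -0.09, 0.0]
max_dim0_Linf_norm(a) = 0.11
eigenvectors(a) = [[0.51,0.89,0.20], [0.83,-0.19,0.83], [-0.23,0.41,0.52]]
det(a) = -0.00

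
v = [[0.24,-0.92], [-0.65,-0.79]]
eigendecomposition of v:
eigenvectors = [[0.91, 0.54],[-0.41, 0.84]]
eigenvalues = [0.65, -1.2]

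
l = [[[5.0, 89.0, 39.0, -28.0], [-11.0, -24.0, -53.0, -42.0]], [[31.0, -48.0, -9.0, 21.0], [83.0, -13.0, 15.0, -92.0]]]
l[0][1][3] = -42.0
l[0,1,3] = -42.0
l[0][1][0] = -11.0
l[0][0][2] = 39.0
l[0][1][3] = -42.0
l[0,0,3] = -28.0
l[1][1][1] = -13.0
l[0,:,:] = [[5.0, 89.0, 39.0, -28.0], [-11.0, -24.0, -53.0, -42.0]]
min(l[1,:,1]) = -48.0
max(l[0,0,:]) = 89.0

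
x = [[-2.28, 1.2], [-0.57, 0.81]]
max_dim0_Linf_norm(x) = 2.28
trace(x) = -1.47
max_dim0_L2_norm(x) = 2.35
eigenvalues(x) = [-2.04, 0.57]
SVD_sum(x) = [[-2.21, 1.32],  [-0.78, 0.46]] + [[-0.07, -0.12], [0.21, 0.35]]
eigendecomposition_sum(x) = [[-2.23, 0.94], [-0.45, 0.19]] + [[-0.05,0.26], [-0.12,0.62]]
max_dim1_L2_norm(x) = 2.58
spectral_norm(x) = 2.73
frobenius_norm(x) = 2.76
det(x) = -1.16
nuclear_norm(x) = 3.15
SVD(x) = [[-0.94, -0.33], [-0.33, 0.94]] @ diag([2.7271976724509885, 0.4263717337933073]) @ [[0.86, -0.51], [0.51, 0.86]]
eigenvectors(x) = [[-0.98, -0.39], [-0.2, -0.92]]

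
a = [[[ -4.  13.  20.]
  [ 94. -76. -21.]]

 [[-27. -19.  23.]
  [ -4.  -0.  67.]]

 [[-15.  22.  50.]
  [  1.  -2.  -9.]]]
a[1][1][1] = -0.0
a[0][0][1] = 13.0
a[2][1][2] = -9.0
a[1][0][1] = -19.0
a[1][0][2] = 23.0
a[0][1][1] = -76.0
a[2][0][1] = 22.0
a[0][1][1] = -76.0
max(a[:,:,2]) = 67.0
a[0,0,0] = -4.0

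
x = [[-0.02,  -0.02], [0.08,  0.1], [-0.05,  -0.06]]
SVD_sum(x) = [[-0.02, -0.02], [0.08, 0.1], [-0.05, -0.06]] + [[-0.00, 0.0], [-0.00, 0.0], [-0.00, 0.0]]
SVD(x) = [[-0.18,-0.89], [0.84,-0.36], [-0.51,-0.27]] @ diag([0.1526096163850318, 0.003210138129963114]) @ [[0.63, 0.78], [0.78, -0.63]]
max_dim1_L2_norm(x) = 0.13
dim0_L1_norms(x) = [0.15, 0.18]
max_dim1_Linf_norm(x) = 0.1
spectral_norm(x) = 0.15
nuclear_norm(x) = 0.16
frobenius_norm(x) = 0.15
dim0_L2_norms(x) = [0.1, 0.12]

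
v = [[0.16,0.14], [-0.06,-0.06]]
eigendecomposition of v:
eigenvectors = [[0.94, -0.63], [-0.33, 0.77]]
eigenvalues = [0.11, -0.01]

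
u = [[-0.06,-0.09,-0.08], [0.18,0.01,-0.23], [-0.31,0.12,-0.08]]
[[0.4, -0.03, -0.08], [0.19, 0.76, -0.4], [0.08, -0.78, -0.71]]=u@ [[-0.82, 2.69, 0.96], [-2.48, -0.35, -1.86], [-1.56, -1.20, 2.39]]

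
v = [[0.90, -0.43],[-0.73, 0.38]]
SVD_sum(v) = [[0.89,-0.44],[-0.74,0.36]] + [[0.01, 0.01], [0.01, 0.02]]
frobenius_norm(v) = 1.29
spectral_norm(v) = 1.29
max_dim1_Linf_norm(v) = 0.9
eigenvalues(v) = [1.26, 0.02]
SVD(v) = [[-0.77, 0.64], [0.64, 0.77]] @ diag([1.29295308046462, 0.021733193898963762]) @ [[-0.90, 0.44], [0.44, 0.90]]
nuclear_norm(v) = 1.31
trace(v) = 1.28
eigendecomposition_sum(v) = [[0.89,-0.44], [-0.74,0.36]] + [[0.01, 0.01], [0.01, 0.02]]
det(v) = 0.03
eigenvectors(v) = [[0.77, 0.44], [-0.64, 0.9]]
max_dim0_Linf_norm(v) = 0.9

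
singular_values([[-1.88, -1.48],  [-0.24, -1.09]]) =[2.56, 0.66]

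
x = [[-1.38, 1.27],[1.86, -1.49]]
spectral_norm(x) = 3.03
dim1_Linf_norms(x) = [1.38, 1.86]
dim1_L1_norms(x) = [2.65, 3.35]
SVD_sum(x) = [[-1.43,1.21], [1.82,-1.54]] + [[0.05, 0.06], [0.04, 0.05]]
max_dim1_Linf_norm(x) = 1.86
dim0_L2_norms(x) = [2.32, 1.96]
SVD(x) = [[-0.62, 0.79],[0.79, 0.62]] @ diag([3.0309746878436186, 0.10095762304689655]) @ [[0.76, -0.65], [0.65, 0.76]]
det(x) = -0.31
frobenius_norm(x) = 3.03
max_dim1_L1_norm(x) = 3.35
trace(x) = -2.87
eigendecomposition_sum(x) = [[0.05, 0.04],  [0.06, 0.05]] + [[-1.43, 1.23], [1.80, -1.54]]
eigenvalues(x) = [0.1, -2.97]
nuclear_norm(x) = 3.13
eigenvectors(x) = [[0.65, -0.62], [0.76, 0.78]]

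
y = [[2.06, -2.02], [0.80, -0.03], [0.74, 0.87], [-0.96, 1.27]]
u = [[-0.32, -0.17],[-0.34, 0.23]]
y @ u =[[0.03, -0.81], [-0.25, -0.14], [-0.53, 0.07], [-0.12, 0.46]]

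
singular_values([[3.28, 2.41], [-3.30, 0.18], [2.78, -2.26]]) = [5.43, 3.3]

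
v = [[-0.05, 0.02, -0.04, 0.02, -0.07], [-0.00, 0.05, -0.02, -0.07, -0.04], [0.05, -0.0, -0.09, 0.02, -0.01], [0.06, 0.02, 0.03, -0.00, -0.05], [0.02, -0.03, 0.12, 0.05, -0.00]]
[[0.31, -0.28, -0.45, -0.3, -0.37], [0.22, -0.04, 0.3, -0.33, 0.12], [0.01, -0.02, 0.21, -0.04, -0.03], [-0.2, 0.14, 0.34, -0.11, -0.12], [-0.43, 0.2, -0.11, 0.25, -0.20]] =v @ [[-3.38, 2.61, 6.22, 0.8, 1.13], [2.17, 0.60, -0.46, 0.25, 0.79], [-2.11, 1.47, -0.02, 0.99, -0.26], [-0.79, -0.25, -4.91, 2.37, -3.35], [-0.46, 1.43, 0.52, 3.89, 3.91]]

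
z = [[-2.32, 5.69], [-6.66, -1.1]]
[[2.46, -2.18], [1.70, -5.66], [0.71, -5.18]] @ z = [[8.81,16.40], [33.75,15.9], [32.85,9.74]]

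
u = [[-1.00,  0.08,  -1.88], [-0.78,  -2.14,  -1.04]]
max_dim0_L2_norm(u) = 2.15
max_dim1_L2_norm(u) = 2.5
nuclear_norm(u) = 4.49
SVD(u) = [[-0.58, -0.81],[-0.81, 0.58]] @ diag([2.8479794614870104, 1.6429890404224121]) @ [[0.43, 0.59, 0.68], [0.22, -0.80, 0.56]]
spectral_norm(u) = 2.85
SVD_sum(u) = [[-0.71, -0.99, -1.13], [-0.99, -1.37, -1.58]] + [[-0.29, 1.07, -0.75],[0.21, -0.77, 0.54]]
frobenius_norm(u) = 3.29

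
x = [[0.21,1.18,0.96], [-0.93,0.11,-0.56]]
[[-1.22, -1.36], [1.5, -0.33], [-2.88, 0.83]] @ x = [[1.01,-1.59,-0.41], [0.62,1.73,1.62], [-1.38,-3.31,-3.23]]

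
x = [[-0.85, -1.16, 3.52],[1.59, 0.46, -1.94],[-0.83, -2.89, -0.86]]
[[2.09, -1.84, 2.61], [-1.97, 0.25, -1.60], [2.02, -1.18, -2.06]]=x@[[-0.82,-0.57,-0.07],  [-0.53,0.70,0.47],  [0.22,-0.43,0.88]]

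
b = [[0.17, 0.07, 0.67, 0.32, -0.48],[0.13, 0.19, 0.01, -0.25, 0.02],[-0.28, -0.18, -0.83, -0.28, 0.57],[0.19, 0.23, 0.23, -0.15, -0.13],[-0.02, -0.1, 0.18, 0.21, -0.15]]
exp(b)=[[1.14, 0.08, 0.49, 0.20, -0.35], [0.13, 1.18, 0.02, -0.24, 0.01], [-0.24, -0.19, 0.39, -0.14, 0.41], [0.18, 0.23, 0.18, 0.82, -0.1], [-0.03, -0.10, 0.12, 0.17, 0.89]]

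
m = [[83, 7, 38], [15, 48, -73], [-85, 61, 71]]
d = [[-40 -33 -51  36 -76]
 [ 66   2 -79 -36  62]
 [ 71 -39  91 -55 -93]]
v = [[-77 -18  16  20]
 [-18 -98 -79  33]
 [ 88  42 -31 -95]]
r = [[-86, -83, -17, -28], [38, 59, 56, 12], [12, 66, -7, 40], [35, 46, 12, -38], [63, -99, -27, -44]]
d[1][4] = 62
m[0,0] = 83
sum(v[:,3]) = -42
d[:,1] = [-33, 2, -39]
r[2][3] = 40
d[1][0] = 66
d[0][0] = -40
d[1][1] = 2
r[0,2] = -17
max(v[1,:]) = 33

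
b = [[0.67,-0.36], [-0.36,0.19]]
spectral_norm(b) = 0.86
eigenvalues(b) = [0.86, -0.0]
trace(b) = 0.86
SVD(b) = [[-0.88, 0.47], [0.47, 0.88]] @ diag([0.8626661530556788, 0.002666153055678669]) @ [[-0.88, 0.47], [-0.47, -0.88]]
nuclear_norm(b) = 0.87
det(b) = -0.00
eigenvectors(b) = [[0.88, 0.47], [-0.47, 0.88]]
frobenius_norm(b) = 0.86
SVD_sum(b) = [[0.67, -0.36], [-0.36, 0.19]] + [[-0.00, -0.0], [-0.0, -0.00]]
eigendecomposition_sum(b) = [[0.67, -0.36], [-0.36, 0.19]] + [[-0.0,-0.0], [-0.00,-0.0]]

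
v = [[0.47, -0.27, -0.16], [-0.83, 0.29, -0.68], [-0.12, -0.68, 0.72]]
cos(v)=[[0.78, 0.04, 0.01], [0.24, 0.65, 0.24], [-0.17, 0.28, 0.55]]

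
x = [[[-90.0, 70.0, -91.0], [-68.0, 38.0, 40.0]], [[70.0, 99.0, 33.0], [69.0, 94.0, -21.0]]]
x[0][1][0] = -68.0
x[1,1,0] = 69.0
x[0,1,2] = 40.0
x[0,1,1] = 38.0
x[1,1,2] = -21.0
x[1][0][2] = 33.0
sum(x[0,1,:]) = 10.0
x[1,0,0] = 70.0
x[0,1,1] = 38.0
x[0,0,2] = -91.0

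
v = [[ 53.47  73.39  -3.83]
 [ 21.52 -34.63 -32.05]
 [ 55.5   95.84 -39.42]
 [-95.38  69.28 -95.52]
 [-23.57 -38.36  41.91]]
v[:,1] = [73.39, -34.63, 95.84, 69.28, -38.36]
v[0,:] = [53.47, 73.39, -3.83]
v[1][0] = 21.52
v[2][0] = 55.5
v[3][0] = -95.38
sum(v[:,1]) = 165.51999999999998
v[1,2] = -32.05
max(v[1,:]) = 21.52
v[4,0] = -23.57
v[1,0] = 21.52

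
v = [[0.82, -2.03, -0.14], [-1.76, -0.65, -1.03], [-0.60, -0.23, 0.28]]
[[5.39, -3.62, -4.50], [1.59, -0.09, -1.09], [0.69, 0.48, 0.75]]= v @[[-0.03, -0.93, -1.05], [-2.68, 1.35, 1.67], [0.2, 0.82, 1.80]]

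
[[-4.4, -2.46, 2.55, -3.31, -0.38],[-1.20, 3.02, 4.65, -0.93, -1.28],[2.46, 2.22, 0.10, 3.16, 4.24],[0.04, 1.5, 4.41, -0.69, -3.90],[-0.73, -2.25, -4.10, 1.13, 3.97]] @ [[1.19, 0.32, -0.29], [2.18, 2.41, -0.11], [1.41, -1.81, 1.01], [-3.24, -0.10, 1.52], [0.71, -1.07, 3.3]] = [[3.45, -11.21, -2.16], [13.82, -0.06, -0.93], [0.68, 1.1, 17.94], [9.00, -0.11, -9.64], [-12.4, -2.60, 11.14]]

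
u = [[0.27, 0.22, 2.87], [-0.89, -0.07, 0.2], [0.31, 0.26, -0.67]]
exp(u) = [[1.54, 0.61, 2.68], [-1.04, 0.75, -1.01], [0.18, 0.23, 0.78]]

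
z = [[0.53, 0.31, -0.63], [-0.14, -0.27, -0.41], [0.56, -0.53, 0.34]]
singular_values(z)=[0.93, 0.81, 0.48]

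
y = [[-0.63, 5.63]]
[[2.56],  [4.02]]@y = [[-1.61, 14.41],  [-2.53, 22.63]]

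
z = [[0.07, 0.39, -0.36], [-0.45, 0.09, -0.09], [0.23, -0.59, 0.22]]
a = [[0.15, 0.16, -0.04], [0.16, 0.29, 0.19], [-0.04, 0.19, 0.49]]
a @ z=[[-0.07, 0.1, -0.08], [-0.08, -0.02, -0.04], [0.02, -0.29, 0.11]]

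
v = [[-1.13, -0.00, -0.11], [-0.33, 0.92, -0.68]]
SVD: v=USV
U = [[-0.65, -0.76], [-0.76, 0.65]]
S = [1.34, 0.95]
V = [[0.74, -0.52, 0.44],[0.67, 0.63, -0.38]]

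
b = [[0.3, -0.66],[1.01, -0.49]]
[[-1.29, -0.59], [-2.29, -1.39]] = b@[[-1.69, -1.21], [1.18, 0.35]]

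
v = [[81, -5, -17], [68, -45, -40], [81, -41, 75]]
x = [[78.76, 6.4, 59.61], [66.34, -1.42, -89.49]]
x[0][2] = 59.61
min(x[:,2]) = -89.49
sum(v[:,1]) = -91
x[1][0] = 66.34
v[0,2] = -17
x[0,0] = 78.76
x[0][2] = 59.61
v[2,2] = 75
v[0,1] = -5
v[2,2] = 75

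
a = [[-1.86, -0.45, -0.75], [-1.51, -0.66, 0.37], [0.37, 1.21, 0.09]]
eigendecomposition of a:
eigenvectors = [[(-0.31+0.12j),-0.31-0.12j,-0.32+0.00j], [(-0.73+0j),(-0.73-0j),(0.54+0j)], [(0.59+0.05j),(0.59-0.05j),0.78+0.00j]]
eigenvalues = [(-1.6+0.23j), (-1.6-0.23j), (0.77+0j)]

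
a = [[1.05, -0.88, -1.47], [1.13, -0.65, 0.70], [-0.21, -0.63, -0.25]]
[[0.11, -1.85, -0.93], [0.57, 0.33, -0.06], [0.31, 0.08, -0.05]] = a @ [[-0.01,-0.57,-0.3],[-0.60,-0.35,0.01],[0.28,1.06,0.41]]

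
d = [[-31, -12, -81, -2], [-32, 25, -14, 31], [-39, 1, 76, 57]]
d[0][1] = -12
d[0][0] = -31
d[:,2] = [-81, -14, 76]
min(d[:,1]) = -12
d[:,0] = [-31, -32, -39]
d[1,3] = 31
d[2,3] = 57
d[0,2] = -81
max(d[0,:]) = -2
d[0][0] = -31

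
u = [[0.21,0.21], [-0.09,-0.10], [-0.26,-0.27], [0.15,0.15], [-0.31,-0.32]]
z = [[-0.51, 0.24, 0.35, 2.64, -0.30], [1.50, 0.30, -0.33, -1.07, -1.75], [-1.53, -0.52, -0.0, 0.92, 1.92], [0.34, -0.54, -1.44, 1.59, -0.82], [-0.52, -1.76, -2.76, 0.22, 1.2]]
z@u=[[0.27, 0.27],[0.76, 0.77],[-0.73, -0.75],[0.99, 1.02],[0.43, 0.46]]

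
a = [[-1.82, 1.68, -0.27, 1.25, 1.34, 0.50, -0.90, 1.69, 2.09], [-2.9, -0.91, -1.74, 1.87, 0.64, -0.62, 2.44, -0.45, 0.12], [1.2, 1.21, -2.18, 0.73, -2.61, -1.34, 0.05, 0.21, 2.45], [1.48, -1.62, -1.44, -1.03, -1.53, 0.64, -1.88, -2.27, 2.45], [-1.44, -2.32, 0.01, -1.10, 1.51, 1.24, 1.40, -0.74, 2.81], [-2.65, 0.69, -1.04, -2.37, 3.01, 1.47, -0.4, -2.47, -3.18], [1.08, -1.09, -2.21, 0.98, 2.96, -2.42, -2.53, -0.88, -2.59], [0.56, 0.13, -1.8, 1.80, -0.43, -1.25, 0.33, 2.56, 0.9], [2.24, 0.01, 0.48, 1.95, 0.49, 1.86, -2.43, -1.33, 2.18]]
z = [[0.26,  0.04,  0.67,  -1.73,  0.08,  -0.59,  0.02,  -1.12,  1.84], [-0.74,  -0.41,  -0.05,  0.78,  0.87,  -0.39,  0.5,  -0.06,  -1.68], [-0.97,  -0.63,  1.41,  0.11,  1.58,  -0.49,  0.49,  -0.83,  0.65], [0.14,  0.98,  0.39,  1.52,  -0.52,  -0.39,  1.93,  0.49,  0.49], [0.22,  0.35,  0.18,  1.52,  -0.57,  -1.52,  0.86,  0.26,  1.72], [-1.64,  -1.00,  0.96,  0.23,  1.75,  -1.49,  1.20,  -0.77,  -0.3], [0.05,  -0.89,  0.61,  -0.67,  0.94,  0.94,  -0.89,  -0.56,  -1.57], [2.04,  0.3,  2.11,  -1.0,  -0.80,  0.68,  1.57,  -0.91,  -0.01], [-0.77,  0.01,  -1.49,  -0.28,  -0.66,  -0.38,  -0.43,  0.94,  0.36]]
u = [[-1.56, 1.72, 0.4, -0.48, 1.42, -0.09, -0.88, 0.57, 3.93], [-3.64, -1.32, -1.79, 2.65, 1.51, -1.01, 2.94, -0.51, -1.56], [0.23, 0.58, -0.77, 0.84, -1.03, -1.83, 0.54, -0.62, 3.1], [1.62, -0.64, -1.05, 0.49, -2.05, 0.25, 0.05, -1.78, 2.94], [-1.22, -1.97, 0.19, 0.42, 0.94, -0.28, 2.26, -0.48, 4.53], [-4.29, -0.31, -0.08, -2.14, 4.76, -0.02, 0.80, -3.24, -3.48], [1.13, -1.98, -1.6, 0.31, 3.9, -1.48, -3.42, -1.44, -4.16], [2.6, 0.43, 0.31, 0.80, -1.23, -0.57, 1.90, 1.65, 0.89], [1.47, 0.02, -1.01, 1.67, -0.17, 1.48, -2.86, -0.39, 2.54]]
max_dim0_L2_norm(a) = 6.83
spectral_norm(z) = 4.64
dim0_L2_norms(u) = [6.96, 3.68, 2.96, 4.06, 7.06, 3.04, 6.24, 4.45, 9.66]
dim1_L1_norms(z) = [6.35, 5.48, 7.16, 6.85, 7.2, 9.34, 7.12, 9.42, 5.32]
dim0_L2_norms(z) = [3.01, 1.88, 3.25, 3.13, 2.98, 2.63, 3.14, 2.21, 3.54]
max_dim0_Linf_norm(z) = 2.11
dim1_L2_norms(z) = [2.92, 2.3, 2.73, 2.84, 2.99, 3.47, 2.64, 3.75, 2.16]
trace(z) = -0.72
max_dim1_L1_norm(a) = 17.28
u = z + a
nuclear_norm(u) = 42.06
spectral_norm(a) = 8.58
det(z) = 0.00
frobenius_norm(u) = 17.27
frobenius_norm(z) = 8.72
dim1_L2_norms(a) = [4.22, 4.77, 4.78, 5.04, 4.78, 6.46, 6.06, 4.0, 5.02]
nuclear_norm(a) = 39.90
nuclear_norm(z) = 19.77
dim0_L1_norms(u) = [17.76, 8.97, 7.2, 9.8, 17.01, 7.01, 15.65, 10.68, 27.13]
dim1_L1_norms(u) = [11.05, 16.93, 9.54, 10.87, 12.29, 19.12, 19.42, 10.38, 11.61]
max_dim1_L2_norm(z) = 3.75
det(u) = -32947.22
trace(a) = -0.75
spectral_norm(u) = 11.66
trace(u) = -1.47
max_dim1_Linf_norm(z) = 2.11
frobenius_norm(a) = 15.21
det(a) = -91862.53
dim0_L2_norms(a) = [5.56, 3.85, 4.4, 4.63, 5.65, 4.17, 4.98, 4.9, 6.83]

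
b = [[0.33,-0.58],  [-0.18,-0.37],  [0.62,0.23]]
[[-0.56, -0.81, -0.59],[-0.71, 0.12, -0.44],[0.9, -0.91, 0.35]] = b @ [[0.91, -1.64, 0.15],  [1.48, 0.47, 1.11]]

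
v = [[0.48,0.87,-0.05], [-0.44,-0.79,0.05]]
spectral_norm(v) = 1.35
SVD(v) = [[-0.74,  0.67], [0.67,  0.74]] @ diag([1.3453556369495907, 0.004267332651744003]) @ [[-0.48, -0.87, 0.05], [-0.53, 0.34, 0.78]]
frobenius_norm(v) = 1.35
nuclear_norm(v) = 1.35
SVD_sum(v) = [[0.48, 0.87, -0.05], [-0.44, -0.79, 0.05]] + [[-0.0, 0.0, 0.00], [-0.00, 0.0, 0.00]]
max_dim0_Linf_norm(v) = 0.87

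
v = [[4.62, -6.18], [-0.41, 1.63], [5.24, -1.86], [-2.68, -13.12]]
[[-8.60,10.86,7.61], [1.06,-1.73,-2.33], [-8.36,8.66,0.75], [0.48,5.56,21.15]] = v @ [[-1.50, 1.40, -0.40], [0.27, -0.71, -1.53]]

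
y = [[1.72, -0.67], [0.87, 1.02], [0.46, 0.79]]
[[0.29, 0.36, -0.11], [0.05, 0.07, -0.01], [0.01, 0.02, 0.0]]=y @ [[0.14, 0.18, -0.05],  [-0.07, -0.08, 0.03]]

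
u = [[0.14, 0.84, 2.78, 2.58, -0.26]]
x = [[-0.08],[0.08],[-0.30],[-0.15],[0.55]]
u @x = [[-1.31]]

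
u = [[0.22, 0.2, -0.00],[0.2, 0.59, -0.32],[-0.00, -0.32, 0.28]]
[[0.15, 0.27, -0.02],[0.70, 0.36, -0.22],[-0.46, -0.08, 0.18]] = u @ [[-0.10, 0.70, -0.24], [0.84, 0.56, 0.14], [-0.70, 0.36, 0.81]]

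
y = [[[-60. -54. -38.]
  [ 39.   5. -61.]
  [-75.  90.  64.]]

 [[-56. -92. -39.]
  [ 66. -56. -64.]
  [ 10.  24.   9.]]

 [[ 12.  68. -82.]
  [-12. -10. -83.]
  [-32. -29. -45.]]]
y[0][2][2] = 64.0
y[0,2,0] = -75.0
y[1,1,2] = -64.0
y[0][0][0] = -60.0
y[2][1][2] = -83.0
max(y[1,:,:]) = 66.0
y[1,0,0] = -56.0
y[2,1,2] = -83.0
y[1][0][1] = -92.0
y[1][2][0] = 10.0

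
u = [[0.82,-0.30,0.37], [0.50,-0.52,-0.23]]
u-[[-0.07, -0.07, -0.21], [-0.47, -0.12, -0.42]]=[[0.89, -0.23, 0.58], [0.97, -0.4, 0.19]]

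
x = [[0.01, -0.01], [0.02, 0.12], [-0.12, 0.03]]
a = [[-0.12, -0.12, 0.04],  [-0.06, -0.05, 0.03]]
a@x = [[-0.01,  -0.01], [-0.01,  -0.0]]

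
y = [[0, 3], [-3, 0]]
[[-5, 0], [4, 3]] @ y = [[0, -15], [-9, 12]]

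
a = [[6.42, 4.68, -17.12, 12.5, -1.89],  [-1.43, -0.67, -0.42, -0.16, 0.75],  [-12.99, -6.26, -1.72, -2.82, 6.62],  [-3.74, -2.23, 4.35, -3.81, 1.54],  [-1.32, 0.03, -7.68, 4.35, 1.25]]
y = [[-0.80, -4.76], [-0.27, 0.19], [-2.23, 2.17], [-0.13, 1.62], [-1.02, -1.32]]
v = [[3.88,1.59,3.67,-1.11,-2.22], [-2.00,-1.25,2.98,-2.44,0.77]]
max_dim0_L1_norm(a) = 31.29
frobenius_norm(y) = 6.21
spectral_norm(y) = 5.64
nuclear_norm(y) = 8.23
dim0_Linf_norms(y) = [2.23, 4.76]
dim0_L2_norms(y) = [2.6, 5.64]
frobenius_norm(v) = 7.63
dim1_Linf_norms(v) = [3.88, 2.98]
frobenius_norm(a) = 30.30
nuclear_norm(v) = 10.67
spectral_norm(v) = 6.12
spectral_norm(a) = 25.88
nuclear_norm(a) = 41.65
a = y @ v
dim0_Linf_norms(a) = [12.99, 6.26, 17.12, 12.5, 6.62]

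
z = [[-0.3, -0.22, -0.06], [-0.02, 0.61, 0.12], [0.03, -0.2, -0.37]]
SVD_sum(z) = [[-0.03, -0.23, -0.10], [0.06, 0.55, 0.23], [-0.03, -0.3, -0.13]] + [[-0.15, -0.05, 0.15], [0.02, 0.01, -0.02], [0.16, 0.05, -0.16]] + [[-0.12,0.06,-0.11], [-0.10,0.05,-0.09], [-0.10,0.05,-0.09]]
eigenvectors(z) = [[-0.74+0.00j,-0.74-0.00j,(-0.22+0j)], [(0.05-0.06j),0.05+0.06j,(0.95+0j)], [(-0.47+0.48j),(-0.47-0.48j),-0.21+0.00j]]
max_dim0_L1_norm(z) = 1.03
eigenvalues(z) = [(-0.32+0.02j), (-0.32-0.02j), (0.59+0j)]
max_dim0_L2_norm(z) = 0.68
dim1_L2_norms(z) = [0.38, 0.62, 0.42]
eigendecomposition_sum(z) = [[(-0.15+0.17j), (-0.04-0.02j), -0.02-0.25j], [-0.00-0.02j, 0.00-0.00j, (0.02+0.01j)], [0.01+0.20j, (-0.03+0.02j), -0.18-0.15j]] + [[-0.15-0.17j,  (-0.04+0.02j),  -0.02+0.25j], [(-0+0.02j),  0j,  0.02-0.01j], [(0.01-0.2j),  (-0.03-0.02j),  -0.18+0.15j]] + [[-0j, -0.14-0.00j, (-0.02+0j)], [(-0.01+0j), (0.6+0j), (0.08-0j)], [-0j, (-0.13-0j), (-0.02+0j)]]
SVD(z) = [[0.35, 0.68, 0.64], [-0.83, -0.1, 0.56], [0.44, -0.72, 0.53]] @ diag([0.730722971607042, 0.3177829636137467, 0.2678767007461417]) @ [[-0.10, -0.92, -0.39], [-0.71, -0.21, 0.68], [-0.70, 0.34, -0.63]]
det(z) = 0.06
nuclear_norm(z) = 1.32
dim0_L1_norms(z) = [0.35, 1.03, 0.55]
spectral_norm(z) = 0.73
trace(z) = -0.06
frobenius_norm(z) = 0.84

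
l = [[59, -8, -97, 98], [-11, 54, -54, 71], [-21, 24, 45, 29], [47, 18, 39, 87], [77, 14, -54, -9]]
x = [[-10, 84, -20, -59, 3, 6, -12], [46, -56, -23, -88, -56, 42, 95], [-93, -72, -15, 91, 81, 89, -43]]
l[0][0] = 59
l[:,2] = [-97, -54, 45, 39, -54]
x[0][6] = -12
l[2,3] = 29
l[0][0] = 59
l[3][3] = 87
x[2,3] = 91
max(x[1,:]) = 95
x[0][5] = 6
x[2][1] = -72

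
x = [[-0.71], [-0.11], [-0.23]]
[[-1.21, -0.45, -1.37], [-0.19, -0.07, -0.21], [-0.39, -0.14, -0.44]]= x @ [[1.71, 0.63, 1.93]]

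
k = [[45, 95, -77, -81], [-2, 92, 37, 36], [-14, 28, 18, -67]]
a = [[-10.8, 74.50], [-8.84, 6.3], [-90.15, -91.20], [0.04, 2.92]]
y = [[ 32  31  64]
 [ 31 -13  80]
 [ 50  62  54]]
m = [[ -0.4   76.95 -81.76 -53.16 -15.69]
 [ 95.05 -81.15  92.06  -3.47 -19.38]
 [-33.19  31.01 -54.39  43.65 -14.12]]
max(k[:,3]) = 36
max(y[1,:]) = 80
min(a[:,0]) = -90.15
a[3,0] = 0.04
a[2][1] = -91.2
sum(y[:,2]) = 198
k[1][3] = 36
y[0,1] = 31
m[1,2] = 92.06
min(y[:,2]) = 54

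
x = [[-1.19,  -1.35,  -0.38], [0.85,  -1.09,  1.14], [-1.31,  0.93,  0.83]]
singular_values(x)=[2.1, 1.84, 1.43]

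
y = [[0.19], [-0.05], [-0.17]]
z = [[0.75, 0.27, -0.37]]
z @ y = [[0.19]]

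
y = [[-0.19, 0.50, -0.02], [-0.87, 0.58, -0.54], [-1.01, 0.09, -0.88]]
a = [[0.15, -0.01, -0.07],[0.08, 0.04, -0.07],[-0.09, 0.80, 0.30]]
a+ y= [[-0.04, 0.49, -0.09], [-0.79, 0.62, -0.61], [-1.10, 0.89, -0.58]]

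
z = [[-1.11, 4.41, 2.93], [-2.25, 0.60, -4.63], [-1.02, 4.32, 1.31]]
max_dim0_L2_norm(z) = 6.2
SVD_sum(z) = [[-0.61,4.28,3.2], [0.23,-1.61,-1.20], [-0.49,3.45,2.58]] + [[-0.26, 0.24, -0.37], [-2.41, 2.24, -3.45], [-0.81, 0.75, -1.15]] + [[-0.25, -0.11, 0.10], [-0.07, -0.03, 0.03], [0.27, 0.12, -0.11]]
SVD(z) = [[-0.75, 0.1, 0.66], [0.28, 0.94, 0.18], [-0.60, 0.32, -0.73]] @ diag([7.196184087228968, 5.0563357176549815, 0.43795398511609995]) @ [[0.11, -0.80, -0.59], [-0.51, 0.47, -0.72], [-0.86, -0.38, 0.35]]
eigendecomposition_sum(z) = [[-0.33+0.00j, (-0.07+0j), (0.35-0j)], [-0.13+0.00j, -0.03+0.00j, 0.14-0.00j], [0.13-0.00j, 0.03-0.00j, -0.14+0.00j]] + [[(-0.39+1.01j), (2.24-0.66j), 1.29+1.89j], [(-1.06-0.64j), 0.31+2.66j, -2.39+1.09j], [-0.57+0.81j, (2.15-0.09j), (0.72+1.98j)]] + [[(-0.39-1.01j),(2.24+0.66j),(1.29-1.89j)], [-1.06+0.64j,(0.31-2.66j),-2.39-1.09j], [(-0.57-0.81j),2.15+0.09j,0.72-1.98j]]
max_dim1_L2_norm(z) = 5.41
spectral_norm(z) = 7.20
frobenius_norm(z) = 8.81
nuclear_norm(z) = 12.69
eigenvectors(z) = [[0.87+0.00j, -0.10-0.55j, -0.10+0.55j], [0.35+0.00j, 0.64+0.00j, (0.64-0j)], [(-0.34+0j), (0.04-0.52j), 0.04+0.52j]]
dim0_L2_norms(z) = [2.71, 6.2, 5.63]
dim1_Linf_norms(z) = [4.41, 4.63, 4.32]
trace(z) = 0.80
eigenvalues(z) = [(-0.49+0j), (0.65+5.64j), (0.65-5.64j)]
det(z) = -15.94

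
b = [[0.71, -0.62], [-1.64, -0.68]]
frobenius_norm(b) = 2.01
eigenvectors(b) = [[0.76, 0.31], [-0.65, 0.95]]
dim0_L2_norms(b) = [1.79, 0.92]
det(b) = -1.50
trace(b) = 0.03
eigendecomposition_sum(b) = [[0.97, -0.31], [-0.83, 0.27]] + [[-0.26, -0.31], [-0.81, -0.95]]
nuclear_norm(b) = 2.65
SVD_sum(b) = [[0.51, 0.14],  [-1.70, -0.45]] + [[0.2, -0.76], [0.06, -0.23]]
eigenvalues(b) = [1.24, -1.21]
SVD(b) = [[-0.29, 0.96], [0.96, 0.29]] @ diag([1.836842189703311, 0.8164011086016144]) @ [[-0.97, -0.26], [0.26, -0.97]]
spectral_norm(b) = 1.84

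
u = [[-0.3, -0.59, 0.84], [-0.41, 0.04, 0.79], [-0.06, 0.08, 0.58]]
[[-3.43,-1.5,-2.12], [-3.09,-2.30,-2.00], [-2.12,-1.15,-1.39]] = u @ [[0.56, 2.44, 0.31], [0.35, -0.98, 0.06], [-3.64, -1.60, -2.37]]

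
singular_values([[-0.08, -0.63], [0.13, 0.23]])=[0.68, 0.09]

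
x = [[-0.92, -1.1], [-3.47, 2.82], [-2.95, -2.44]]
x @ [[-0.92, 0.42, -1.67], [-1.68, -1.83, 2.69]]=[[2.69, 1.63, -1.42], [-1.55, -6.62, 13.38], [6.81, 3.23, -1.64]]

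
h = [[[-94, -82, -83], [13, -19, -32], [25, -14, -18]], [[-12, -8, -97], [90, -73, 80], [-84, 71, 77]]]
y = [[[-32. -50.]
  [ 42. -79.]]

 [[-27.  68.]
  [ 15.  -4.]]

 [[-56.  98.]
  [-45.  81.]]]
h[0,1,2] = -32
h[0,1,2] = -32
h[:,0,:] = [[-94, -82, -83], [-12, -8, -97]]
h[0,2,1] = -14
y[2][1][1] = 81.0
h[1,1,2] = 80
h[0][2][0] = 25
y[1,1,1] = -4.0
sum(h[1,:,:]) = 44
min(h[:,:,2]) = -97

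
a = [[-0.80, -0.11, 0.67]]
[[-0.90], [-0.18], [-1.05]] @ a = [[0.72,0.1,-0.6], [0.14,0.02,-0.12], [0.84,0.12,-0.7]]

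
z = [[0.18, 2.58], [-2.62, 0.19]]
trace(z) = 0.37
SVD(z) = [[0.09, 1.00], [1.00, -0.09]] @ diag([2.627188949307703, 2.585957893051526]) @ [[-0.99,0.16], [0.16,0.99]]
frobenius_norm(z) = 3.69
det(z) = 6.79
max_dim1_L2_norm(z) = 2.63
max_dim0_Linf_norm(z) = 2.62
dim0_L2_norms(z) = [2.63, 2.59]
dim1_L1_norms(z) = [2.76, 2.81]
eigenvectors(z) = [[-0.00+0.70j, -0.00-0.70j], [-0.71+0.00j, -0.71-0.00j]]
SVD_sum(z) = [[-0.23,0.04],[-2.58,0.41]] + [[0.41, 2.54], [-0.04, -0.22]]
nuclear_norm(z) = 5.21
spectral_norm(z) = 2.63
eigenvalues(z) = [(0.19+2.6j), (0.19-2.6j)]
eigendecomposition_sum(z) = [[(0.09+1.3j), (1.29-0.09j)],[-1.31+0.09j, 0.10+1.30j]] + [[0.09-1.30j, 1.29+0.09j],[(-1.31-0.09j), 0.10-1.30j]]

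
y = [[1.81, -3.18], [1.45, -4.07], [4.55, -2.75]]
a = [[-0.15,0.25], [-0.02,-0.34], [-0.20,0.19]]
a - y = [[-1.96, 3.43], [-1.47, 3.73], [-4.75, 2.94]]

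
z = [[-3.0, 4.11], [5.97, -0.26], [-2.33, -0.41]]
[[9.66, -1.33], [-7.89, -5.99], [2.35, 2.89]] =z@[[-1.26, -1.05], [1.43, -1.09]]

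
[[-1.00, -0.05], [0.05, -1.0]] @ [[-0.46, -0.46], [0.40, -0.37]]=[[0.44, 0.48], [-0.42, 0.35]]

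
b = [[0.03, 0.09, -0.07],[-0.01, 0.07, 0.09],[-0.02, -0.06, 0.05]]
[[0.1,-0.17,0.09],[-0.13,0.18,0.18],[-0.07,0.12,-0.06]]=b @ [[-0.23, 1.14, -0.43], [0.04, -0.39, 1.66], [-1.48, 2.42, 0.71]]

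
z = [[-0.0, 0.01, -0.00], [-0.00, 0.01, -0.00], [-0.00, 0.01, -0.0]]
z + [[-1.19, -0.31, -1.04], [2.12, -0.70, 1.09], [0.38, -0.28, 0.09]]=[[-1.19, -0.3, -1.04], [2.12, -0.69, 1.09], [0.38, -0.27, 0.09]]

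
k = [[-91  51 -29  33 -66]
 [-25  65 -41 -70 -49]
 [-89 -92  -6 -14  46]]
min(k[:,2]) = -41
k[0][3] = 33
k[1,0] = -25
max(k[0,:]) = 51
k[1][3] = -70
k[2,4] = 46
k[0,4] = -66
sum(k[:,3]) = -51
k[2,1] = -92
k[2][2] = -6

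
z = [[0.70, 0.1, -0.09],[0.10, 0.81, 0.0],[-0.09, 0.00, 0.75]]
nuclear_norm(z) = 2.26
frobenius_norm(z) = 1.32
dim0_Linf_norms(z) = [0.7, 0.81, 0.75]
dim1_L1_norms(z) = [0.89, 0.91, 0.84]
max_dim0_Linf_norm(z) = 0.81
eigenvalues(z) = [0.6, 0.89, 0.77]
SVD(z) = [[0.57, 0.21, -0.8], [0.73, -0.57, 0.38], [-0.37, -0.8, -0.47]] @ diag([0.8876428381057728, 0.7733797909683622, 0.5989773709258652]) @ [[0.57, 0.73, -0.37], [0.21, -0.57, -0.80], [-0.80, 0.38, -0.47]]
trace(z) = 2.26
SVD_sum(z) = [[0.29,  0.37,  -0.19], [0.37,  0.48,  -0.24], [-0.19,  -0.24,  0.12]] + [[0.03, -0.09, -0.13],[-0.09, 0.25, 0.35],[-0.13, 0.35, 0.49]] + [[0.38,-0.18,0.23],[-0.18,0.09,-0.11],[0.23,-0.11,0.13]]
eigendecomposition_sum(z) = [[0.38,-0.18,0.23], [-0.18,0.09,-0.11], [0.23,-0.11,0.13]] + [[0.29, 0.37, -0.19], [0.37, 0.48, -0.24], [-0.19, -0.24, 0.12]] + [[0.03, -0.09, -0.13], [-0.09, 0.25, 0.35], [-0.13, 0.35, 0.49]]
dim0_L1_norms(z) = [0.89, 0.91, 0.84]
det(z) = 0.41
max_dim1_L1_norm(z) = 0.91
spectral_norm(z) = 0.89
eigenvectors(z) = [[0.8, -0.57, -0.21], [-0.38, -0.73, 0.57], [0.47, 0.37, 0.8]]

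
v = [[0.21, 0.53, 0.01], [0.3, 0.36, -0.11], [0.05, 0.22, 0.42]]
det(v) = -0.03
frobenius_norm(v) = 0.89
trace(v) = 0.99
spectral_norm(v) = 0.76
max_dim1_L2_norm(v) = 0.57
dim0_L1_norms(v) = [0.56, 1.11, 0.54]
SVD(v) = [[-0.74, -0.10, -0.67], [-0.58, -0.41, 0.7], [-0.35, 0.9, 0.25]] @ diag([0.7644834428744772, 0.4361583475758379, 0.09711313716846258]) @ [[-0.45, -0.88, -0.12],  [-0.23, -0.01, 0.97],  [0.86, -0.47, 0.2]]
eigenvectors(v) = [[-0.85, 0.6, 0.42], [0.51, 0.43, 0.21], [-0.13, 0.68, 0.88]]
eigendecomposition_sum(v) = [[-0.07, 0.07, 0.02], [0.04, -0.04, -0.01], [-0.01, 0.01, 0.0]] + [[0.54, 0.78, -0.44], [0.39, 0.56, -0.32], [0.62, 0.89, -0.50]] + [[-0.26, -0.32, 0.44],[-0.13, -0.16, 0.22],[-0.56, -0.69, 0.92]]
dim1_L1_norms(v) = [0.75, 0.77, 0.69]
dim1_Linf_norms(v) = [0.53, 0.36, 0.42]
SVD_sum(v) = [[0.26,0.5,0.07], [0.20,0.39,0.05], [0.12,0.24,0.03]] + [[0.01,0.0,-0.04],[0.04,0.00,-0.18],[-0.09,-0.0,0.38]] + [[-0.06,0.03,-0.01], [0.06,-0.03,0.01], [0.02,-0.01,0.00]]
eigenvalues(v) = [-0.11, 0.6, 0.5]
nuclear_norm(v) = 1.30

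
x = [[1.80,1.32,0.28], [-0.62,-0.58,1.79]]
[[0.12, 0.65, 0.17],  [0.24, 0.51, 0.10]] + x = [[1.92, 1.97, 0.45], [-0.38, -0.07, 1.89]]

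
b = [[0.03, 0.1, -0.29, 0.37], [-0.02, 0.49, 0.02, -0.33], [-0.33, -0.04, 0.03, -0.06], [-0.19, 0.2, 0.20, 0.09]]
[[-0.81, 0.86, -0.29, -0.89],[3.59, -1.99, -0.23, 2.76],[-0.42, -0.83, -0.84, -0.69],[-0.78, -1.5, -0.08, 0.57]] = b @ [[1.62, 2.47, 2.62, 2.18], [3.58, -3.15, -0.09, 4.12], [-3.28, -2.48, 1.92, 1.82], [-5.86, 1.04, 0.53, -2.28]]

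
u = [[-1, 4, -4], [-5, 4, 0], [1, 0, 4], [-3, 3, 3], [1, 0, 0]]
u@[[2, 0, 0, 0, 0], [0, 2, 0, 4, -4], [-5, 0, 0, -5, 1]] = [[18, 8, 0, 36, -20], [-10, 8, 0, 16, -16], [-18, 0, 0, -20, 4], [-21, 6, 0, -3, -9], [2, 0, 0, 0, 0]]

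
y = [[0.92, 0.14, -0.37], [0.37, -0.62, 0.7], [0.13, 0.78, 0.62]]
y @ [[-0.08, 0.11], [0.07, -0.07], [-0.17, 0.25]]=[[-0.00, -0.0], [-0.19, 0.26], [-0.06, 0.11]]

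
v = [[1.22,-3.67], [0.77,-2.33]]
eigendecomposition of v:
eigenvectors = [[0.95, 0.84],[0.31, 0.54]]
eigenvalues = [0.01, -1.12]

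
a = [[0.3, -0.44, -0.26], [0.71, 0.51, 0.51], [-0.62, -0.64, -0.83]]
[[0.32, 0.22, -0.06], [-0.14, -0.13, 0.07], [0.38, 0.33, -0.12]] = a@[[0.33, 0.24, -0.03], [-0.14, 0.01, 0.01], [-0.6, -0.59, 0.16]]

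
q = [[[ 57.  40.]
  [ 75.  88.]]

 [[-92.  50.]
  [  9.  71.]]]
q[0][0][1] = 40.0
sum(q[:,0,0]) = -35.0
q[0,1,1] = 88.0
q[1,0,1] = 50.0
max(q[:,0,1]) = 50.0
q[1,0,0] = -92.0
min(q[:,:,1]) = 40.0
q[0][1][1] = 88.0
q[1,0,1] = 50.0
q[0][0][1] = 40.0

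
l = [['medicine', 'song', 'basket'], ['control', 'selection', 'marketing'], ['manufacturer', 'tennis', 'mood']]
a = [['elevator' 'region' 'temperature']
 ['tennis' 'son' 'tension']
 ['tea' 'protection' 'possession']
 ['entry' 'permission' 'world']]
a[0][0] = 'elevator'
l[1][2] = 'marketing'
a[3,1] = 'permission'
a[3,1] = 'permission'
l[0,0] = 'medicine'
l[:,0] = ['medicine', 'control', 'manufacturer']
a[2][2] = 'possession'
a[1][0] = 'tennis'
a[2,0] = 'tea'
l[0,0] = 'medicine'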